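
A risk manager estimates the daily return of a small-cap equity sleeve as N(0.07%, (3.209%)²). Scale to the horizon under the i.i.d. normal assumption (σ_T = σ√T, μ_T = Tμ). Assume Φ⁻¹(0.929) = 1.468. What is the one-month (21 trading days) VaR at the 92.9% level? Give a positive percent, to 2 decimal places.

20.12%

σ_{21d} = 3.209% × √21 = 14.705%; μ_{21d} = 21 × 0.07% = 1.470%.
VaR = −(1.470%) + 1.468 × 14.705% = 20.117%.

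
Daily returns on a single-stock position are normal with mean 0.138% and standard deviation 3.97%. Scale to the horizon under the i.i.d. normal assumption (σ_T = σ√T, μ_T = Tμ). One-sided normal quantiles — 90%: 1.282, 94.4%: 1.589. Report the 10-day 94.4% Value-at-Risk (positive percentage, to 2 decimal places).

18.57%

σ_{10d} = 3.97% × √10 = 12.554%; μ_{10d} = 10 × 0.138% = 1.380%.
VaR = −(1.380%) + 1.589 × 12.554% = 18.568%.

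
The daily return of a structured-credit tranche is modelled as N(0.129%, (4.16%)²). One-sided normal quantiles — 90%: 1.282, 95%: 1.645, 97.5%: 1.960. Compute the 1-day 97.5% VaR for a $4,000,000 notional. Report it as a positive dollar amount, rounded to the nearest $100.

$321,000

VaR = −μ + z·σ = −(0.129%) + 1.960 × 4.16% = 8.025%.
On $4,000,000: 0.08025 × $4,000,000 = $321,000.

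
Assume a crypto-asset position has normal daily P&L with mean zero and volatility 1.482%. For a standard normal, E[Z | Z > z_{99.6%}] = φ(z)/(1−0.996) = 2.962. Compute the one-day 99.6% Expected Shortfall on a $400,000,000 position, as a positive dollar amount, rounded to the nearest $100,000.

ES = 1.482% × 2.962 = 4.390%.
On $400,000,000: 0.04390 × $400,000,000 = $17,560,000.

$17,600,000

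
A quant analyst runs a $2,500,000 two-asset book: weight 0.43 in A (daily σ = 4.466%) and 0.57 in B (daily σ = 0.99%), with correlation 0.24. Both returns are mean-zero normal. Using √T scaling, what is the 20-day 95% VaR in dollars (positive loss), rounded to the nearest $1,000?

$391,000

σ_p = √(0.43²·4.466² + 0.57²·0.99² + 2·0.24·0.43·0.57·4.466·0.99) = 2.128%.
σ_{20d} = 2.128% × √20 = 9.517%.
z(95%) = 1.645.
VaR = 1.645 × 9.517% = 15.655%; on $2,500,000 that is $391,375.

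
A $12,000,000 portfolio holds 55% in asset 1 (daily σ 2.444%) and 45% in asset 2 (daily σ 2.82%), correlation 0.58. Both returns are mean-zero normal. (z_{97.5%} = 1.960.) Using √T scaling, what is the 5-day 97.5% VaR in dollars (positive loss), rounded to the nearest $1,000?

σ_p = √(0.55²·2.444² + 0.45²·2.82² + 2·0.58·0.55·0.45·2.444·2.82) = 2.323%.
σ_{5d} = 2.323% × √5 = 5.194%.
VaR = 1.960 × 5.194% = 10.180%; on $12,000,000 that is $1,221,600.

$1,222,000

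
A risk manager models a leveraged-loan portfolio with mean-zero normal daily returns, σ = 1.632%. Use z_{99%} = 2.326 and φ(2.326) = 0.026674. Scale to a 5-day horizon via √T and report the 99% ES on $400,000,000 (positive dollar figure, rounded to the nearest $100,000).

σ_{5d} = 1.632% × √5 = 3.649%.
ES multiplier = φ(z)/(1−α) = 0.026674/0.01 = 2.667.
ES = 3.649% × 2.667 = 9.732%; on $400,000,000: $38,928,000.

$38,900,000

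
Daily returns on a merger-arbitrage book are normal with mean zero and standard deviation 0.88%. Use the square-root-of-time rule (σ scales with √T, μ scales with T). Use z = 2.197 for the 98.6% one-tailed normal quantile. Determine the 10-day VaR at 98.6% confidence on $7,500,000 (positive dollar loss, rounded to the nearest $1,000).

$459,000

σ_{10d} = 0.88% × √10 = 2.783%.
VaR = 2.197 × 2.783% = 6.114%.
On $7,500,000: 0.06114 × $7,500,000 = $458,550.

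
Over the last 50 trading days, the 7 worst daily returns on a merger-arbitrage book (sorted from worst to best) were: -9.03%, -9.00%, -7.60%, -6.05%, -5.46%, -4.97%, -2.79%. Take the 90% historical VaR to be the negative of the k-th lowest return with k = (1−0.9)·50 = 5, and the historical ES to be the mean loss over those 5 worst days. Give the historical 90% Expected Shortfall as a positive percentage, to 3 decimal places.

7.428%

The 5 worst returns sum to -37.14%.
ES = −(-37.14%) / 5 = 7.428%.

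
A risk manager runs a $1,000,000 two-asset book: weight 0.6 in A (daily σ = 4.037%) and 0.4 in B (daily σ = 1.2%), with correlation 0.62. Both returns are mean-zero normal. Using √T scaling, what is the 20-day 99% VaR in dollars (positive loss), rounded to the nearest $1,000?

σ_p = √(0.6²·4.037² + 0.4²·1.2² + 2·0.62·0.6·0.4·4.037·1.2) = 2.746%.
σ_{20d} = 2.746% × √20 = 12.280%.
z(99%) = 2.326.
VaR = 2.326 × 12.280% = 28.563%; on $1,000,000 that is $285,630.

$286,000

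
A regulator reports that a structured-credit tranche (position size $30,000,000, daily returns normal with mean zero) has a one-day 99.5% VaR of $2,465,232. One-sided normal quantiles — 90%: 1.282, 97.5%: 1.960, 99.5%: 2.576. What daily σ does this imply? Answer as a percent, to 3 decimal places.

3.190%

VaR as a fraction: $2,465,232 / $30,000,000 = 8.217%.
σ = VaR / z = 8.217% / 2.576 = 3.190%.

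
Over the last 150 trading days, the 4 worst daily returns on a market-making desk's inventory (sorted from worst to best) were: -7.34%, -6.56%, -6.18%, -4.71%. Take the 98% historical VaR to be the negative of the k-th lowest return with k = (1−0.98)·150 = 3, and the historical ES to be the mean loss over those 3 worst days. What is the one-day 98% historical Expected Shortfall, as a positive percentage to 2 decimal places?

The 3 worst returns sum to -20.08%.
ES = −(-20.08%) / 3 = 6.6933…% ≈ 6.69%.

6.69%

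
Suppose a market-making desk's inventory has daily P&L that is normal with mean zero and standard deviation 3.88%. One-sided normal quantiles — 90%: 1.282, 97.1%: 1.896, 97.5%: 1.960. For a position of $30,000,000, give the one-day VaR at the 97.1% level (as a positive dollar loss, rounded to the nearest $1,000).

VaR = z·σ = 1.896 × 3.88% = 7.356%.
On $30,000,000: 0.07356 × $30,000,000 = $2,206,800.

$2,207,000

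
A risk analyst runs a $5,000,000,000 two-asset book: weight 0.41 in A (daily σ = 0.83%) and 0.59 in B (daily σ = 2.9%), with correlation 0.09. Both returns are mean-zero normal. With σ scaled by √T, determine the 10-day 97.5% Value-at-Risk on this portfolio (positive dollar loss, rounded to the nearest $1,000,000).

$550,000,000

σ_p = √(0.41²·0.83² + 0.59²·2.9² + 2·0.09·0.41·0.59·0.83·2.9) = 1.774%.
σ_{10d} = 1.774% × √10 = 5.610%.
z(97.5%) = 1.960.
VaR = 1.960 × 5.610% = 10.996%; on $5,000,000,000 that is $549,800,000.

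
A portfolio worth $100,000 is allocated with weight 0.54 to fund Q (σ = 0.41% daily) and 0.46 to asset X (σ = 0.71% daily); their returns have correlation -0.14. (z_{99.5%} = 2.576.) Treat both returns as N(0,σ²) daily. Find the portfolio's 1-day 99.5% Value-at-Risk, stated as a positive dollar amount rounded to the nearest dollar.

$948

σ_p² = 0.54²·0.41² + 0.46²·0.71² + 2·-0.14·0.54·0.46·0.41·0.71 = 0.1354 (%²).
σ_p = √0.1354 = 0.368%.
VaR = 2.576 × 0.368% = 0.948%; on $100,000 that is $948.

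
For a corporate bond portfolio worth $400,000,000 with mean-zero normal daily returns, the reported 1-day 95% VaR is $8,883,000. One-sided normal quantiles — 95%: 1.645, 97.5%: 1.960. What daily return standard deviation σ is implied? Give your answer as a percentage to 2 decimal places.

1.35%

VaR as a fraction: $8,883,000 / $400,000,000 = 2.221%.
σ = VaR / z = 2.221% / 1.645 = 1.350%.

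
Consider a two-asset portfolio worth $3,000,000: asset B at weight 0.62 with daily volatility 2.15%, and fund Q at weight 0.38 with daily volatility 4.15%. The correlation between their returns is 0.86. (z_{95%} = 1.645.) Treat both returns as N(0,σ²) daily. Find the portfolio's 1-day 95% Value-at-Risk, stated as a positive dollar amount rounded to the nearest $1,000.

$139,000

σ_p² = 0.62²·2.15² + 0.38²·4.15² + 2·0.86·0.62·0.38·2.15·4.15 = 7.8795 (%²).
σ_p = √7.8795 = 2.807%.
VaR = 1.645 × 2.807% = 4.618%; on $3,000,000 that is $138,540.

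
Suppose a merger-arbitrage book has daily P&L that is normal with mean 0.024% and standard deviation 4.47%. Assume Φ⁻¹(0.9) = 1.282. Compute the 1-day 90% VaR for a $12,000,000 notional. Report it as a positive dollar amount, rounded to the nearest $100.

$684,800

VaR = −μ + z·σ = −(0.024%) + 1.282 × 4.47% = 5.707%.
On $12,000,000: 0.05707 × $12,000,000 = $684,840.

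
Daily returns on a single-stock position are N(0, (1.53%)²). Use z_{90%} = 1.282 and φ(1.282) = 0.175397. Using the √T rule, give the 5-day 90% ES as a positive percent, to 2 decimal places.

σ_{5d} = 1.53% × √5 = 3.421%.
ES multiplier = φ(z)/(1−α) = 0.175397/0.1 = 1.754.
ES = 3.421% × 1.754 = 6.000%.

6.00%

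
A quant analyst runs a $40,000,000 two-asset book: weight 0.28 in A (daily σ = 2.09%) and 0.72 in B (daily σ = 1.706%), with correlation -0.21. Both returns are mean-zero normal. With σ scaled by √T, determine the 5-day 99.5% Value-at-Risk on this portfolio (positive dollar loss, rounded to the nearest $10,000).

σ_p = √(0.28²·2.09² + 0.72²·1.706² + 2·-0.21·0.28·0.72·2.09·1.706) = 1.245%.
σ_{5d} = 1.245% × √5 = 2.784%.
z(99.5%) = 2.576.
VaR = 2.576 × 2.784% = 7.172%; on $40,000,000 that is $2,868,800.

$2,870,000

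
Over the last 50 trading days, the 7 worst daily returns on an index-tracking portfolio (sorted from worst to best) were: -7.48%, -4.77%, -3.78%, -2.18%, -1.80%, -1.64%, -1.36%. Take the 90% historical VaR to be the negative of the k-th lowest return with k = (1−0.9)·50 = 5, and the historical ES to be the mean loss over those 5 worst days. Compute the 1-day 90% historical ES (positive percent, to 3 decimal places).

4.002%

The 5 worst returns sum to -20.01%.
ES = −(-20.01%) / 5 = 4.002%.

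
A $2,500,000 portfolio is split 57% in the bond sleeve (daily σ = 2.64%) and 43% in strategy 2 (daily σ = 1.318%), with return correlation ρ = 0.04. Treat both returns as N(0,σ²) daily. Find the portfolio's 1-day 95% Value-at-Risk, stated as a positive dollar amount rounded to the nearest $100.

σ_p² = 0.57²·2.64² + 0.43²·1.318² + 2·0.04·0.57·0.43·2.64·1.318 = 2.6538 (%²).
σ_p = √2.6538 = 1.629%.
At 95%, z = 1.645.
VaR = 1.645 × 1.629% = 2.680%; on $2,500,000 that is $67,000.

$67,000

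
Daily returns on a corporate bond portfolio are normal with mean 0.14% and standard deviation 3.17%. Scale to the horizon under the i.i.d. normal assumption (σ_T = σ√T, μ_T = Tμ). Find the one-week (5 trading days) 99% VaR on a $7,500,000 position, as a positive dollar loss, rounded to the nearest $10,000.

At 99%, z = 2.326.
σ_{5d} = 3.17% × √5 = 7.088%; μ_{5d} = 5 × 0.14% = 0.700%.
VaR = −(0.700%) + 2.326 × 7.088% = 15.787%.
On $7,500,000: 0.15787 × $7,500,000 = $1,184,025.

$1,180,000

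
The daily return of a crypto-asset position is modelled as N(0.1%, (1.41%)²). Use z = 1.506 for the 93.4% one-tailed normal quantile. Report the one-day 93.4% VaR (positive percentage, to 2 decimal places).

VaR = −μ + z·σ = −(0.1%) + 1.506 × 1.41% = 2.023%.

2.02%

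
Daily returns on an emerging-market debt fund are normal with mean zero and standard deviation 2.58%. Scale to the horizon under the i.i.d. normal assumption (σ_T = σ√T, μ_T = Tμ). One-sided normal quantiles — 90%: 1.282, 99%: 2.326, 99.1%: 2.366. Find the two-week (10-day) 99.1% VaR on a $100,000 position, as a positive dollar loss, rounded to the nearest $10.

σ_{10d} = 2.58% × √10 = 8.159%.
VaR = 2.366 × 8.159% = 19.304%.
On $100,000: 0.19304 × $100,000 = $19,304.

$19,300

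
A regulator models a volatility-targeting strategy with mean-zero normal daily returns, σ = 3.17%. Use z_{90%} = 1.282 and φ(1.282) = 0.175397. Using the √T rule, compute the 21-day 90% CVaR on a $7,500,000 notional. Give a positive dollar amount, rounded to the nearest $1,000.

$1,911,000

σ_{21d} = 3.17% × √21 = 14.527%.
ES multiplier = φ(z)/(1−α) = 0.175397/0.1 = 1.754.
ES = 14.527% × 1.754 = 25.480%; on $7,500,000: $1,911,000.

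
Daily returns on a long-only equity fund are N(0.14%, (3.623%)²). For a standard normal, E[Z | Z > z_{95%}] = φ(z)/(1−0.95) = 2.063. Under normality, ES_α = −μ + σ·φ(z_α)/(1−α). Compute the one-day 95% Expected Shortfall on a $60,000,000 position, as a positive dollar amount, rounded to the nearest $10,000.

$4,400,000

ES = −(0.14%) + 3.623% × 2.063 = 7.334%.
On $60,000,000: 0.07334 × $60,000,000 = $4,400,400.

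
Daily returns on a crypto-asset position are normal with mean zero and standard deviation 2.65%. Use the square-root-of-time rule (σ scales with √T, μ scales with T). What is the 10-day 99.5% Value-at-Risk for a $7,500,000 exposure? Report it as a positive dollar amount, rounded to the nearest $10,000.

At 99.5%, z = 2.576.
σ_{10d} = 2.65% × √10 = 8.380%.
VaR = 2.576 × 8.380% = 21.587%.
On $7,500,000: 0.21587 × $7,500,000 = $1,619,025.

$1,620,000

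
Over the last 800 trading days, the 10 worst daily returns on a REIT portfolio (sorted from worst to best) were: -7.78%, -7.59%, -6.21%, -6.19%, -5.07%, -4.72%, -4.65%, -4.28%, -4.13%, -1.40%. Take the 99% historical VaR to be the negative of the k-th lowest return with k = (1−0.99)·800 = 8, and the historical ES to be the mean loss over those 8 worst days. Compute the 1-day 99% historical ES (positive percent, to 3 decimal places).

The 8 worst returns sum to -46.49%.
ES = −(-46.49%) / 8 = 5.81125% ≈ 5.811%.

5.811%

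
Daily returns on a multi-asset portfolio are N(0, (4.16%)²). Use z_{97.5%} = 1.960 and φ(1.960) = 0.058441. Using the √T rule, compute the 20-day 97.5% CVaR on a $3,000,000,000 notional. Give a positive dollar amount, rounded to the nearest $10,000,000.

$1,300,000,000

σ_{20d} = 4.16% × √20 = 18.604%.
ES multiplier = φ(z)/(1−α) = 0.058441/0.025 = 2.338.
ES = 18.604% × 2.338 = 43.496%; on $3,000,000,000: $1,304,880,000.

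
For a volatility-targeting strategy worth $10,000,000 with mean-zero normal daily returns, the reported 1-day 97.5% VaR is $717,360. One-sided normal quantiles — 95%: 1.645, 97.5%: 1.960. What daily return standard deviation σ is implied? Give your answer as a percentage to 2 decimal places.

3.66%

VaR as a fraction: $717,360 / $10,000,000 = 7.174%.
σ = VaR / z = 7.174% / 1.960 = 3.660%.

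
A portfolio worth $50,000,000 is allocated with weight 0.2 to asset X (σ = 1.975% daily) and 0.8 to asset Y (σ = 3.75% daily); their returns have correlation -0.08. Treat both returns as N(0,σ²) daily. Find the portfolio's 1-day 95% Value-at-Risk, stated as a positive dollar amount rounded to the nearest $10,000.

σ_p² = 0.2²·1.975² + 0.8²·3.75² + 2·-0.08·0.2·0.8·1.975·3.75 = 8.9664 (%²).
σ_p = √8.9664 = 2.994%.
At 95%, z = 1.645.
VaR = 1.645 × 2.994% = 4.925%; on $50,000,000 that is $2,462,500.

$2,460,000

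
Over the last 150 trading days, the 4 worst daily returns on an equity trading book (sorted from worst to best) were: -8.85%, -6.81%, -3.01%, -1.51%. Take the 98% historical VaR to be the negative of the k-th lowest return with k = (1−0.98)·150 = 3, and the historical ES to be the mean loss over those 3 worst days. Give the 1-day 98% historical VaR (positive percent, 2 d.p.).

3.01%

k = 3; the 3rd lowest return is -3.01%, so VaR = 3.01%.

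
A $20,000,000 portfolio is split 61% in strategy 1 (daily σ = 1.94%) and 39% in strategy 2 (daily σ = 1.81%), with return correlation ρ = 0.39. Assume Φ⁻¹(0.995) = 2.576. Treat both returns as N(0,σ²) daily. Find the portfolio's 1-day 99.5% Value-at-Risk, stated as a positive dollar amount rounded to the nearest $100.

σ_p² = 0.61²·1.94² + 0.39²·1.81² + 2·0.39·0.61·0.39·1.94·1.81 = 2.5503 (%²).
σ_p = √2.5503 = 1.597%.
VaR = 2.576 × 1.597% = 4.114%; on $20,000,000 that is $822,800.

$822,800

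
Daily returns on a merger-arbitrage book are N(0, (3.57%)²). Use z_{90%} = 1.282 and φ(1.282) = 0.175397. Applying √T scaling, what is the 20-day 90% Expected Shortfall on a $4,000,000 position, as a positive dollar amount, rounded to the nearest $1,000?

$1,120,000

σ_{20d} = 3.57% × √20 = 15.966%.
ES multiplier = φ(z)/(1−α) = 0.175397/0.1 = 1.754.
ES = 15.966% × 1.754 = 28.004%; on $4,000,000: $1,120,160.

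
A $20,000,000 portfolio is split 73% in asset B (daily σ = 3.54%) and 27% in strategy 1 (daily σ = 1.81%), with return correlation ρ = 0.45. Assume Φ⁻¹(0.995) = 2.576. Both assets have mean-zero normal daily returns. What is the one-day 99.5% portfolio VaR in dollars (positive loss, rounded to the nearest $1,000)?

σ_p² = 0.73²·3.54² + 0.27²·1.81² + 2·0.45·0.73·0.27·3.54·1.81 = 8.0535 (%²).
σ_p = √8.0535 = 2.838%.
VaR = 2.576 × 2.838% = 7.311%; on $20,000,000 that is $1,462,200.

$1,462,000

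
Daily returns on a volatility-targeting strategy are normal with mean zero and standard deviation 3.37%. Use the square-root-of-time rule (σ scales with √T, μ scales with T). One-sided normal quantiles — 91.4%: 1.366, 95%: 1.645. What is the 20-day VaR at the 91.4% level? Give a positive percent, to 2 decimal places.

σ_{20d} = 3.37% × √20 = 15.071%.
VaR = 1.366 × 15.071% = 20.587%.

20.59%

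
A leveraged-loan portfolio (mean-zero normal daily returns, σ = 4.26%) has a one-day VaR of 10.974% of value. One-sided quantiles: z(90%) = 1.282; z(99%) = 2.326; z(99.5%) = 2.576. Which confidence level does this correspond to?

99.5%

Implied z = VaR/σ = 10.974 / 4.26 = 2.576.
This matches z(99.5%) = 2.576.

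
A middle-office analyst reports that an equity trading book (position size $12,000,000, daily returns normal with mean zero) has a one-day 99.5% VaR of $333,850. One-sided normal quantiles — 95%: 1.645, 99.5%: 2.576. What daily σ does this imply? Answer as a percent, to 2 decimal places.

1.08%

VaR as a fraction: $333,850 / $12,000,000 = 2.782%.
σ = VaR / z = 2.782% / 2.576 = 1.080%.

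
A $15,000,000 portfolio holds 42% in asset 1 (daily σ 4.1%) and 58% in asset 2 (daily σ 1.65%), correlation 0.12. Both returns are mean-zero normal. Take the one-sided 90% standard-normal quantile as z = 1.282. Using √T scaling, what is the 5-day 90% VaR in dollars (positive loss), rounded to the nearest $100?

σ_p = √(0.42²·4.1² + 0.58²·1.65² + 2·0.12·0.42·0.58·4.1·1.65) = 2.068%.
σ_{5d} = 2.068% × √5 = 4.624%.
VaR = 1.282 × 4.624% = 5.928%; on $15,000,000 that is $889,200.

$889,200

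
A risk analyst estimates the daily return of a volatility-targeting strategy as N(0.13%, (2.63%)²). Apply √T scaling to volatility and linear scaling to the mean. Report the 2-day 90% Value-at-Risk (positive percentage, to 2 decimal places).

4.51%

At 90%, z = 1.282.
σ_{2d} = 2.63% × √2 = 3.719%; μ_{2d} = 2 × 0.13% = 0.260%.
VaR = −(0.260%) + 1.282 × 3.719% = 4.508%.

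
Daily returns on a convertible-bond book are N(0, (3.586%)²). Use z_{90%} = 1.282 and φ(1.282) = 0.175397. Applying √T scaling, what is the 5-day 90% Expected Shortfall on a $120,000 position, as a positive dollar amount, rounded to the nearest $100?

$16,900

σ_{5d} = 3.586% × √5 = 8.019%.
ES multiplier = φ(z)/(1−α) = 0.175397/0.1 = 1.754.
ES = 8.019% × 1.754 = 14.065%; on $120,000: $16,878.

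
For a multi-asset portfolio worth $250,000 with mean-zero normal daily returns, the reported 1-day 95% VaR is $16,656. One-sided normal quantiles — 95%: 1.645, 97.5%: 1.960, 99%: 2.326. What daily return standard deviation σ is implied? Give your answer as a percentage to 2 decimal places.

VaR as a fraction: $16,656 / $250,000 = 6.662%.
σ = VaR / z = 6.662% / 1.645 = 4.050%.

4.05%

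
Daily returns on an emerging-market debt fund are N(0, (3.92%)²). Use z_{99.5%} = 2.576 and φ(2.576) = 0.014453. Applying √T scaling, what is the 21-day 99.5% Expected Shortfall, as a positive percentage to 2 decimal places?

51.93%

σ_{21d} = 3.92% × √21 = 17.964%.
ES multiplier = φ(z)/(1−α) = 0.014453/0.005 = 2.891.
ES = 17.964% × 2.891 = 51.934%.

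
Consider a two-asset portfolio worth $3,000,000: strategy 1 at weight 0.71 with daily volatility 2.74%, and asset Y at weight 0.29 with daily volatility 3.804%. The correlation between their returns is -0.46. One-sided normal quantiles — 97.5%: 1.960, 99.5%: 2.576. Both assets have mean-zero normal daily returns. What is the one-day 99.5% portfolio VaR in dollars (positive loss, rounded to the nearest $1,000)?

$134,000

σ_p² = 0.71²·2.74² + 0.29²·3.804² + 2·-0.46·0.71·0.29·2.74·3.804 = 3.0271 (%²).
σ_p = √3.0271 = 1.740%.
VaR = 2.576 × 1.740% = 4.482%; on $3,000,000 that is $134,460.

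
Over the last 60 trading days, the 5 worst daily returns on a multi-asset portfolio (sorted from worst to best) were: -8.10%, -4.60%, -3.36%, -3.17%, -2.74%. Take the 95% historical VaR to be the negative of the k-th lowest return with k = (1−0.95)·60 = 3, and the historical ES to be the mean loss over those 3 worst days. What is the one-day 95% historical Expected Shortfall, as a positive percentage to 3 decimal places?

The 3 worst returns sum to -16.06%.
ES = −(-16.06%) / 3 = 5.3533…% ≈ 5.353%.

5.353%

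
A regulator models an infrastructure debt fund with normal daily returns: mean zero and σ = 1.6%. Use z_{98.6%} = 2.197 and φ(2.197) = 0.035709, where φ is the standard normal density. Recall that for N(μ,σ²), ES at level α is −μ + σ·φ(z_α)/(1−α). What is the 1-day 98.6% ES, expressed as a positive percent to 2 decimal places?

4.08%

Tail multiplier: φ(z)/(1−α) = 0.035709 / 0.014 = 2.551.
ES = 1.6% × 2.551 = 4.082%.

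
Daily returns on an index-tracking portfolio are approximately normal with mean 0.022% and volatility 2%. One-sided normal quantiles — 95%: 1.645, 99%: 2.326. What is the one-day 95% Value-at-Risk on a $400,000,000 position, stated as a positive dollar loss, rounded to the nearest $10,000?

$13,070,000

VaR = −μ + z·σ = −(0.022%) + 1.645 × 2% = 3.268%.
On $400,000,000: 0.03268 × $400,000,000 = $13,072,000.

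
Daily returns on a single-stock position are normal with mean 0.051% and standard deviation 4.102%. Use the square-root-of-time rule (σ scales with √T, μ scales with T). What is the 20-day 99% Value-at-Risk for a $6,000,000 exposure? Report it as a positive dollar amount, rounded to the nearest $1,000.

$2,499,000

At 99%, z = 2.326.
σ_{20d} = 4.102% × √20 = 18.345%; μ_{20d} = 20 × 0.051% = 1.020%.
VaR = −(1.020%) + 2.326 × 18.345% = 41.650%.
On $6,000,000: 0.41650 × $6,000,000 = $2,499,000.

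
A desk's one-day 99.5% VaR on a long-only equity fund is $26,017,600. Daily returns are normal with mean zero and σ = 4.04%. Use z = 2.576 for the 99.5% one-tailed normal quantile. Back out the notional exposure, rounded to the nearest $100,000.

VaR as a fraction of value: z·σ = 2.576 × 4.04% = 10.407%.
Position = $26,017,600 / 0.10407 = $250,000,000.

$250,000,000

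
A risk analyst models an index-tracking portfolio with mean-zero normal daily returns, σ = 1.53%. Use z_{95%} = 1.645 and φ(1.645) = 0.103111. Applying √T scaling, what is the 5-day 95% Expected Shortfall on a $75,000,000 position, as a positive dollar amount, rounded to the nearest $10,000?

σ_{5d} = 1.53% × √5 = 3.421%.
ES multiplier = φ(z)/(1−α) = 0.103111/0.05 = 2.062.
ES = 3.421% × 2.062 = 7.054%; on $75,000,000: $5,290,500.

$5,290,000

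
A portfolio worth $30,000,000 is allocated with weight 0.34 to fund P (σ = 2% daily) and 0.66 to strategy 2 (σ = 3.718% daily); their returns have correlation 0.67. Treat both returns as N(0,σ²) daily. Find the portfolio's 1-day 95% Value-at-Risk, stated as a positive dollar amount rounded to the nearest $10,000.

$1,460,000

σ_p² = 0.34²·2² + 0.66²·3.718² + 2·0.67·0.34·0.66·2·3.718 = 8.7199 (%²).
σ_p = √8.7199 = 2.953%.
At 95%, z = 1.645.
VaR = 1.645 × 2.953% = 4.858%; on $30,000,000 that is $1,457,400.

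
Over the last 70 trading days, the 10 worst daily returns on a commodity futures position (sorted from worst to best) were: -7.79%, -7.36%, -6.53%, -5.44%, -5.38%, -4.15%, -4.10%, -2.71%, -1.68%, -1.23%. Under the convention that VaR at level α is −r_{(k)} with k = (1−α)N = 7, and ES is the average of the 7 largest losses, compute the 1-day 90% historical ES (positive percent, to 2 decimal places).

5.82%

The 7 worst returns sum to -40.75%.
ES = −(-40.75%) / 7 = 5.8214…% ≈ 5.82%.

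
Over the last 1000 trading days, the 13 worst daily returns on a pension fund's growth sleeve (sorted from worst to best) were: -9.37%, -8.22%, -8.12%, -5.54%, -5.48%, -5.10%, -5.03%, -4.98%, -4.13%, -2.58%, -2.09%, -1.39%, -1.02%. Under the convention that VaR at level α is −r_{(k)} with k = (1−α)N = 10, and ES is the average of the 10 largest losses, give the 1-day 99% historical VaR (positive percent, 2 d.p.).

k = 10; the 10th lowest return is -2.58%, so VaR = 2.58%.

2.58%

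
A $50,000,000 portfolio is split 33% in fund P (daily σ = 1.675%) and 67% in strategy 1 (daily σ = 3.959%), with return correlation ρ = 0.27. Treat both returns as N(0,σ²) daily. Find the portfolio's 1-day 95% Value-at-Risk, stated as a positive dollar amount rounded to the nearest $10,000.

σ_p² = 0.33²·1.675² + 0.67²·3.959² + 2·0.27·0.33·0.67·1.675·3.959 = 8.1332 (%²).
σ_p = √8.1332 = 2.852%.
At 95%, z = 1.645.
VaR = 1.645 × 2.852% = 4.692%; on $50,000,000 that is $2,346,000.

$2,350,000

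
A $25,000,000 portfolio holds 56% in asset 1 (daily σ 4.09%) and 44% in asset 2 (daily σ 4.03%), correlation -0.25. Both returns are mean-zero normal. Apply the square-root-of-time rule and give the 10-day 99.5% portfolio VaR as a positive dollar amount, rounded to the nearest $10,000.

$5,140,000

σ_p = √(0.56²·4.09² + 0.44²·4.03² + 2·-0.25·0.56·0.44·4.09·4.03) = 2.522%.
σ_{10d} = 2.522% × √10 = 7.975%.
z(99.5%) = 2.576.
VaR = 2.576 × 7.975% = 20.544%; on $25,000,000 that is $5,136,000.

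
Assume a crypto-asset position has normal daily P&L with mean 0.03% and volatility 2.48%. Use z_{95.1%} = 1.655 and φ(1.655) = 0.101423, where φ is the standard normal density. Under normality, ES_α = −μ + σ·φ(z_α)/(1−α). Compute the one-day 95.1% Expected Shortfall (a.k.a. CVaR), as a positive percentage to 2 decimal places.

Tail multiplier: φ(z)/(1−α) = 0.101423 / 0.049 = 2.070.
ES = −(0.03%) + 2.48% × 2.070 = 5.104%.

5.10%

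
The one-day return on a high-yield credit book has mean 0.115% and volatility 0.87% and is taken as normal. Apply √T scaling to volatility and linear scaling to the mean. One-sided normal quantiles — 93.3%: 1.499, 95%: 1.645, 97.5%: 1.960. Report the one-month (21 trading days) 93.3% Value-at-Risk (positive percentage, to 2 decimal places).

3.56%

σ_{21d} = 0.87% × √21 = 3.987%; μ_{21d} = 21 × 0.115% = 2.415%.
VaR = −(2.415%) + 1.499 × 3.987% = 3.562%.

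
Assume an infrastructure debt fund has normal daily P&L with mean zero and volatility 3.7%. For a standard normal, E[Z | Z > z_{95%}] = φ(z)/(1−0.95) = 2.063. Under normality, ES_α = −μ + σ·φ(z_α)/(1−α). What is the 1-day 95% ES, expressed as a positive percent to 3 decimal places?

7.633%

ES = 3.7% × 2.063 = 7.633%.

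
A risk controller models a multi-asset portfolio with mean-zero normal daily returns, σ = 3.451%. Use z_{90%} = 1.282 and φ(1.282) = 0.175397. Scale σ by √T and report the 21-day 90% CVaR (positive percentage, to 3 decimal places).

σ_{21d} = 3.451% × √21 = 15.814%.
ES multiplier = φ(z)/(1−α) = 0.175397/0.1 = 1.754.
ES = 15.814% × 1.754 = 27.738%.

27.738%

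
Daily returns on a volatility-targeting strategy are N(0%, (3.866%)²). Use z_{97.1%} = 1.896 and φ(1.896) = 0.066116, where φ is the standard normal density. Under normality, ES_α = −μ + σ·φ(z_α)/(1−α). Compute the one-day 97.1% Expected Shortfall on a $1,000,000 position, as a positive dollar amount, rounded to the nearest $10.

Tail multiplier: φ(z)/(1−α) = 0.066116 / 0.029 = 2.280.
ES = 3.866% × 2.280 = 8.814%.
On $1,000,000: 0.08814 × $1,000,000 = $88,140.

$88,140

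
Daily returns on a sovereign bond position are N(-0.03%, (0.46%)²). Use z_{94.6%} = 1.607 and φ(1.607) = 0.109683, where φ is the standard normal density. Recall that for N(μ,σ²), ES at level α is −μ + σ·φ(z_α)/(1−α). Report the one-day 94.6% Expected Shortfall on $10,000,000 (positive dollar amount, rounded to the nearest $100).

$96,400

Tail multiplier: φ(z)/(1−α) = 0.109683 / 0.054 = 2.031.
ES = −(-0.03%) + 0.46% × 2.031 = 0.964%.
On $10,000,000: 0.00964 × $10,000,000 = $96,400.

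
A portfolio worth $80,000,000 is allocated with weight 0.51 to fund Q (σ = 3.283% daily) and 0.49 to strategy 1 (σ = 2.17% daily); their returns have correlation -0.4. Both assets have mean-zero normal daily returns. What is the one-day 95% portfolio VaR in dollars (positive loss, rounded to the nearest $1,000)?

σ_p² = 0.51²·3.283² + 0.49²·2.17² + 2·-0.4·0.51·0.49·3.283·2.17 = 2.5097 (%²).
σ_p = √2.5097 = 1.584%.
At 95%, z = 1.645.
VaR = 1.645 × 1.584% = 2.606%; on $80,000,000 that is $2,084,800.

$2,085,000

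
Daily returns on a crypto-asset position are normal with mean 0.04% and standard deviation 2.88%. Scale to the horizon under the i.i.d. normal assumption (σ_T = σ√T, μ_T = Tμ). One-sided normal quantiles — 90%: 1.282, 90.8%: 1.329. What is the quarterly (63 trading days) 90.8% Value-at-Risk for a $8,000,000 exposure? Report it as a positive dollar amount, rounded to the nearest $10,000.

σ_{63d} = 2.88% × √63 = 22.859%; μ_{63d} = 63 × 0.04% = 2.520%.
VaR = −(2.520%) + 1.329 × 22.859% = 27.860%.
On $8,000,000: 0.27860 × $8,000,000 = $2,228,800.

$2,230,000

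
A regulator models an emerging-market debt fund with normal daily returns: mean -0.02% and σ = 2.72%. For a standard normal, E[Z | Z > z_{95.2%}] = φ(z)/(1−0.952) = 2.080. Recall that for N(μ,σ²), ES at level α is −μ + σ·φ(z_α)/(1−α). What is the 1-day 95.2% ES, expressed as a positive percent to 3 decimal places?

ES = −(-0.02%) + 2.72% × 2.080 = 5.678%.

5.678%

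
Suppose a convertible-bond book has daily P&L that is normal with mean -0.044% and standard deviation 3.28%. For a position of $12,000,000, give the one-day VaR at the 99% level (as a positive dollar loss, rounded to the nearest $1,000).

$921,000

At 99% one-sided, z = 2.326.
VaR = −μ + z·σ = −(-0.044%) + 2.326 × 3.28% = 7.673%.
On $12,000,000: 0.07673 × $12,000,000 = $920,760.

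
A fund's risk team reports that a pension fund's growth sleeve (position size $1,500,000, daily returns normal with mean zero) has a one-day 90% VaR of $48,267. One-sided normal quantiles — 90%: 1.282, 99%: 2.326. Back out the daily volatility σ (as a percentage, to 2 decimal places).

VaR as a fraction: $48,267 / $1,500,000 = 3.218%.
σ = VaR / z = 3.218% / 1.282 = 2.510%.

2.51%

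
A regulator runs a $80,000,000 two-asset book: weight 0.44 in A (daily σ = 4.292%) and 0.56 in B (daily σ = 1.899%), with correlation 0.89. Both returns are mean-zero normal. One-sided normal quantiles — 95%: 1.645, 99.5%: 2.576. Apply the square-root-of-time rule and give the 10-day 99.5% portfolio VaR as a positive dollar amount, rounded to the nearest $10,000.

$18,740,000

σ_p = √(0.44²·4.292² + 0.56²·1.899² + 2·0.89·0.44·0.56·4.292·1.899) = 2.876%.
σ_{10d} = 2.876% × √10 = 9.095%.
VaR = 2.576 × 9.095% = 23.429%; on $80,000,000 that is $18,743,200.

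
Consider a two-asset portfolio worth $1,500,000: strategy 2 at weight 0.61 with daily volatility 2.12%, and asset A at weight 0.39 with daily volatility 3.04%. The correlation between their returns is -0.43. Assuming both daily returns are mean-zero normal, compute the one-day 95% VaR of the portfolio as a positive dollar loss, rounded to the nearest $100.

$32,700

σ_p² = 0.61²·2.12² + 0.39²·3.04² + 2·-0.43·0.61·0.39·2.12·3.04 = 1.7594 (%²).
σ_p = √1.7594 = 1.326%.
At 95%, z = 1.645.
VaR = 1.645 × 1.326% = 2.181%; on $1,500,000 that is $32,715.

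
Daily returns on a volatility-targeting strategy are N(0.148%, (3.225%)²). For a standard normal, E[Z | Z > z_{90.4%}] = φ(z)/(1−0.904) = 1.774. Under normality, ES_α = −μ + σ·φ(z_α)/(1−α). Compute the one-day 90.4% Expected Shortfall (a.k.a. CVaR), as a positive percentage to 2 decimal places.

5.57%

ES = −(0.148%) + 3.225% × 1.774 = 5.573%.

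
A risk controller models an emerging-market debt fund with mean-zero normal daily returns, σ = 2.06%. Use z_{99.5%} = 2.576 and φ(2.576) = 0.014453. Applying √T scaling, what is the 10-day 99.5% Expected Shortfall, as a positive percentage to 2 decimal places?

σ_{10d} = 2.06% × √10 = 6.514%.
ES multiplier = φ(z)/(1−α) = 0.014453/0.005 = 2.891.
ES = 6.514% × 2.891 = 18.832%.

18.83%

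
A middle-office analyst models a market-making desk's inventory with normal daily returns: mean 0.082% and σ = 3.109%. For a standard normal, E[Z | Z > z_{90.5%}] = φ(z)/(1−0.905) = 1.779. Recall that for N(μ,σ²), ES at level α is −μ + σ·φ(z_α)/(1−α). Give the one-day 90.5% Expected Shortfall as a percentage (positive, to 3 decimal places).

5.449%

ES = −(0.082%) + 3.109% × 1.779 = 5.449%.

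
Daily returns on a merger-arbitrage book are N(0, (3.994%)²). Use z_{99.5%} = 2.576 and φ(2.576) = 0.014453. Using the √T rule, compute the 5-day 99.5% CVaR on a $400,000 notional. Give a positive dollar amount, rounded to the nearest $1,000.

$103,000

σ_{5d} = 3.994% × √5 = 8.931%.
ES multiplier = φ(z)/(1−α) = 0.014453/0.005 = 2.891.
ES = 8.931% × 2.891 = 25.820%; on $400,000: $103,280.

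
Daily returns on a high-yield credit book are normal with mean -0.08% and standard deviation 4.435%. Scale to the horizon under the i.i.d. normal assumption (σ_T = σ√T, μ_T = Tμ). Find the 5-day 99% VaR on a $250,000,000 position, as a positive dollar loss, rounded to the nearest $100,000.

At 99%, z = 2.326.
σ_{5d} = 4.435% × √5 = 9.917%; μ_{5d} = 5 × -0.08% = -0.400%.
VaR = −(-0.400%) + 2.326 × 9.917% = 23.467%.
On $250,000,000: 0.23467 × $250,000,000 = $58,667,500.

$58,700,000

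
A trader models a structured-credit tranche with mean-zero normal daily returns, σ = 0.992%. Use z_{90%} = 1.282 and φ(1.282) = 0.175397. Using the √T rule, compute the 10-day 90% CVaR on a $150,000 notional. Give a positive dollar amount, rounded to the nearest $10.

σ_{10d} = 0.992% × √10 = 3.137%.
ES multiplier = φ(z)/(1−α) = 0.175397/0.1 = 1.754.
ES = 3.137% × 1.754 = 5.502%; on $150,000: $8,253.

$8,250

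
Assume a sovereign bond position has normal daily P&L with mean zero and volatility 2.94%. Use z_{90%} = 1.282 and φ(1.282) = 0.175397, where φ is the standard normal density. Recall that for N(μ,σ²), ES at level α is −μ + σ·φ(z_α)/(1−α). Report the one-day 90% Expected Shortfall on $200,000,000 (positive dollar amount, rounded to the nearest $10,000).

Tail multiplier: φ(z)/(1−α) = 0.175397 / 0.1 = 1.754.
ES = 2.94% × 1.754 = 5.157%.
On $200,000,000: 0.05157 × $200,000,000 = $10,314,000.

$10,310,000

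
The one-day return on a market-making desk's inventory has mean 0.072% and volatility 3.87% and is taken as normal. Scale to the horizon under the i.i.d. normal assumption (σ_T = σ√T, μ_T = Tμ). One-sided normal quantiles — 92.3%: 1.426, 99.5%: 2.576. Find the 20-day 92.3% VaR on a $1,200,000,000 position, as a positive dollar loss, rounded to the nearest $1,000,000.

σ_{20d} = 3.87% × √20 = 17.307%; μ_{20d} = 20 × 0.072% = 1.440%.
VaR = −(1.440%) + 1.426 × 17.307% = 23.240%.
On $1,200,000,000: 0.23240 × $1,200,000,000 = $278,880,000.

$279,000,000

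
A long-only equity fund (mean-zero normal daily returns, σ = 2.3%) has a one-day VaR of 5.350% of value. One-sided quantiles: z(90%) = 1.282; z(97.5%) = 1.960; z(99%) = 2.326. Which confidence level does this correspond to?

Implied z = VaR/σ = 5.350 / 2.3 = 2.326.
This matches z(99%) = 2.326.

99%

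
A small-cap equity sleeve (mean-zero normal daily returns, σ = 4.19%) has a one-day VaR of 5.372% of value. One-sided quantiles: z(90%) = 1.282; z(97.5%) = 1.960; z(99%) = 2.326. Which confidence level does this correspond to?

Implied z = VaR/σ = 5.372 / 4.19 = 1.282.
This matches z(90%) = 1.282.

90%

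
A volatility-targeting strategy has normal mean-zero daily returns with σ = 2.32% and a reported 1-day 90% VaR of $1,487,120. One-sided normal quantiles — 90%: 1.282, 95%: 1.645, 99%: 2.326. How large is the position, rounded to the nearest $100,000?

$50,000,000

VaR as a fraction of value: z·σ = 1.282 × 2.32% = 2.97424%.
Position = $1,487,120 / 0.0297424 = $50,000,000.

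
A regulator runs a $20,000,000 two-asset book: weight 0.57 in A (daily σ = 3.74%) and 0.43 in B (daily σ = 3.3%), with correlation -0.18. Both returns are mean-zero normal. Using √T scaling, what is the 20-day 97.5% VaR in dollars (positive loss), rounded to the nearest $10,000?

σ_p = √(0.57²·3.74² + 0.43²·3.3² + 2·-0.18·0.57·0.43·3.74·3.3) = 2.339%.
σ_{20d} = 2.339% × √20 = 10.460%.
z(97.5%) = 1.960.
VaR = 1.960 × 10.460% = 20.502%; on $20,000,000 that is $4,100,400.

$4,100,000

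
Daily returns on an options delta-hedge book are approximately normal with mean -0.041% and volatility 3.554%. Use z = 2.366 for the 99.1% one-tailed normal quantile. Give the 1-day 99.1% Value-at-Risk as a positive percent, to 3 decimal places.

VaR = −μ + z·σ = −(-0.041%) + 2.366 × 3.554% = 8.450%.

8.450%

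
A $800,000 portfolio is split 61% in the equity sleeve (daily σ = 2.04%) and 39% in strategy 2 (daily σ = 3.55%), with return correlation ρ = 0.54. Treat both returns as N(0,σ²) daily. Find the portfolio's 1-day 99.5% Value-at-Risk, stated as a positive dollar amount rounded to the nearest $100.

σ_p² = 0.61²·2.04² + 0.39²·3.55² + 2·0.54·0.61·0.39·2.04·3.55 = 5.3261 (%²).
σ_p = √5.3261 = 2.308%.
At 99.5%, z = 2.576.
VaR = 2.576 × 2.308% = 5.945%; on $800,000 that is $47,560.

$47,600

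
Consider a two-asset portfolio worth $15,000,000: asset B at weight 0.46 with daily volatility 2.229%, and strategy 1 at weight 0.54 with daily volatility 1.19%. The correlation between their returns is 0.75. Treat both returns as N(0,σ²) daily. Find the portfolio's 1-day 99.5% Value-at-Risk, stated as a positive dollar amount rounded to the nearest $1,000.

σ_p² = 0.46²·2.229² + 0.54²·1.19² + 2·0.75·0.46·0.54·2.229·1.19 = 2.4526 (%²).
σ_p = √2.4526 = 1.566%.
At 99.5%, z = 2.576.
VaR = 2.576 × 1.566% = 4.034%; on $15,000,000 that is $605,100.

$605,000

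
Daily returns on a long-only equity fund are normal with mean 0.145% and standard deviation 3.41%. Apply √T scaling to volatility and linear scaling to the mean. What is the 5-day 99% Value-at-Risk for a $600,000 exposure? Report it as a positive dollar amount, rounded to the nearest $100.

$102,100

At 99%, z = 2.326.
σ_{5d} = 3.41% × √5 = 7.625%; μ_{5d} = 5 × 0.145% = 0.725%.
VaR = −(0.725%) + 2.326 × 7.625% = 17.011%.
On $600,000: 0.17011 × $600,000 = $102,066.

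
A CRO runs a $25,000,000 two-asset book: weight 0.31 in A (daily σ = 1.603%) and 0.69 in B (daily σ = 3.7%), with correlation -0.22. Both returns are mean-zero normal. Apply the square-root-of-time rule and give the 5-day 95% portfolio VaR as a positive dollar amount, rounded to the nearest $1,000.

σ_p = √(0.31²·1.603² + 0.69²·3.7² + 2·-0.22·0.31·0.69·1.603·3.7) = 2.491%.
σ_{5d} = 2.491% × √5 = 5.570%.
z(95%) = 1.645.
VaR = 1.645 × 5.570% = 9.163%; on $25,000,000 that is $2,290,750.

$2,291,000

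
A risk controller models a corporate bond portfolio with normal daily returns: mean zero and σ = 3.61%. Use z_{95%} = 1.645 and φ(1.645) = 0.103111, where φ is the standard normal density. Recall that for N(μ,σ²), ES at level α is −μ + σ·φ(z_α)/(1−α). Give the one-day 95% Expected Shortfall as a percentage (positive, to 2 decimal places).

Tail multiplier: φ(z)/(1−α) = 0.103111 / 0.05 = 2.062.
ES = 3.61% × 2.062 = 7.444%.

7.44%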